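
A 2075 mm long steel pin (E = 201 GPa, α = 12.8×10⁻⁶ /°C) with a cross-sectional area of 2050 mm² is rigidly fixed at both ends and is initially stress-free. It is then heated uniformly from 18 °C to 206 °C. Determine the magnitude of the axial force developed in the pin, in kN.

With zero net strain, σ = E·αΔT = 201 GPa × 12.8×10⁻⁶ × 188 = 483.7 MPa.
Axial force P = σA = 483.7 × 2050 = 991600 N = 991.6 kN, compressive.

P ≈ 992 kN (compressive)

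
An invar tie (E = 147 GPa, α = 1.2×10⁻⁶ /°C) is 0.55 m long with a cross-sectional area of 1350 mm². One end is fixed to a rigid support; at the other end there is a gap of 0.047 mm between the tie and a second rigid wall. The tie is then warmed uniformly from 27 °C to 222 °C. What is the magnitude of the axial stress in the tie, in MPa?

σ ≈ 21.8 MPa (compressive)

Free thermal elongation = αΔT L = 1.2×10⁻⁶ × 195 × 550 = 0.1287 mm.
The gap closes (δ_free > 0.047 mm) and the wall then resists a further 0.1287 − 0.047 = 0.0817 mm of expansion.
Compatibility: PL/(AE) = 0.0817 mm, so σ = P/A = E × (0.0817/550) = 21.84 MPa.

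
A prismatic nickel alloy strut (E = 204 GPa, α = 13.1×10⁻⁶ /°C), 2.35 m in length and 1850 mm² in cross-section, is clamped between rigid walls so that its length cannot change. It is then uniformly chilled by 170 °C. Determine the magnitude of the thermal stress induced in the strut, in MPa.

With length fixed, the mechanical strain must cancel the thermal strain αΔT = 13.1×10⁻⁶ × 170 = 2227×10⁻⁶.
The stress required to suppress this strain is σ = Eε = 204×10³ × 2227×10⁻⁶ = 454.3 MPa, tensile since the strut is trying to contract.

σ ≈ 454 MPa (tensile)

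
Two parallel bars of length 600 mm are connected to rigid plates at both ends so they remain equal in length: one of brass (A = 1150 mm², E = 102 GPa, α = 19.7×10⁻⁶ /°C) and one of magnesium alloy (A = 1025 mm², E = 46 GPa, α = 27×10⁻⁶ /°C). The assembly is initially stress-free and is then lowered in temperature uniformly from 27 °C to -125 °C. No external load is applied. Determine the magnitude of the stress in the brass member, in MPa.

σ ≈ 32.4 MPa (compressive)

Both members must finish at the same length. With the larger α, the magnesium alloy tends to over-contract; the plates restrain it, putting the magnesium alloy in tension and the brass in compression. With no external load the two internal forces are equal and opposite, magnitude P.
Setting the final lengths equal and cancelling L: (α₁ − α₂)ΔT = P/(A₁E₁) + P/(A₂E₂).
|α₁ − α₂|·ΔT = 7.3×10⁻⁶ × 152 = 0.00111.
1/(A₁E₁) + 1/(A₂E₂) = 1/(1150×102×10³) + 1/(1025×46×10³) = 2.973×10⁻⁸ N⁻¹.
So P = 0.00111 / 2.973×10⁻⁸ = 37.32 kN.
σ_{brass} = P/A₁ = 37320/1150 = 32.45 MPa, compressive.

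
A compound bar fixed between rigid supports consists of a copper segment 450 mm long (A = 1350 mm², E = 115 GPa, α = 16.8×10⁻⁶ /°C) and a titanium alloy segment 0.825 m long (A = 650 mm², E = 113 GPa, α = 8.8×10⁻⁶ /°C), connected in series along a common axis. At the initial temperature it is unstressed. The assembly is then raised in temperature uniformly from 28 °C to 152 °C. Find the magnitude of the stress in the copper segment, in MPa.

If the supports were absent, the total length change would be Σ αᵢΔT Lᵢ = 16.8×10⁻⁶×124×450 + 8.8×10⁻⁶×124×825 = 1.838 mm.
The walls prevent any net length change, so an axial force P (same in every segment) develops. Compatibility: P · Σ Lᵢ/(AᵢEᵢ) = δ_free.
Σ Lᵢ/(AᵢEᵢ) = 450/(1350×115×10³) + 825/(650×113×10³) = 1.413×10⁻⁵ mm/N.
Hence P = δ_free / Σ(L/AE) = 1.838/1.413×10⁻⁵ = 130 kN (compressive).
σ_{copper} = P / A = 130000 / 1350 = 96.33 MPa.

σ ≈ 96.3 MPa (compressive)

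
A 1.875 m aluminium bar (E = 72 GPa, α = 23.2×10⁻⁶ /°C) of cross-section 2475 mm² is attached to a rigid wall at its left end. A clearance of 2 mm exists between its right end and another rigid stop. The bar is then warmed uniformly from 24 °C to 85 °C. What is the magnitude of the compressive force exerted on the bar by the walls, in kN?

P ≈ 62.1 kN

Free thermal elongation = αΔT L = 23.2×10⁻⁶ × 61 × 1875 = 2.653 mm.
This exceeds the 2 mm gap, so the wall pushes back. The portion of expansion that must be recovered elastically is δ_free − gap = 2.653 − 2 = 0.6535 mm.
So σ = E(δ_free − g)/L = 72×10³ × 0.6535/1875 = 25.09 MPa.
Force on the wall = σA = 25.09 × 2475 mm² = 62.11 kN.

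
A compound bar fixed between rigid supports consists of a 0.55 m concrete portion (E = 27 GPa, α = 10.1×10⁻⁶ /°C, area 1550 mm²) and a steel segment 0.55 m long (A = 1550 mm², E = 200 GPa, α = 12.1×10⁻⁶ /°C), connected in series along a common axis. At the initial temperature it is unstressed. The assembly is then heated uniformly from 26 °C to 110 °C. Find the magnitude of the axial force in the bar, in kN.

With the walls removed the bar would change length by δ_free = Σ αᵢΔT Lᵢ = 10.1×10⁻⁶×84×550 + 12.1×10⁻⁶×84×550 = 1.026 mm.
Since the ends are fixed, an axial force P builds up, equal in every segment, with P · Σ Lᵢ/(AᵢEᵢ) = δ_free.
Σ Lᵢ/(AᵢEᵢ) = 550/(1550×27×10³) + 550/(1550×200×10³) = 1.492×10⁻⁵ mm/N.
Hence P = δ_free / Σ(L/AE) = 1.026/1.492×10⁻⁵ = 68.76 kN (compressive).

P ≈ 68.8 kN (compressive)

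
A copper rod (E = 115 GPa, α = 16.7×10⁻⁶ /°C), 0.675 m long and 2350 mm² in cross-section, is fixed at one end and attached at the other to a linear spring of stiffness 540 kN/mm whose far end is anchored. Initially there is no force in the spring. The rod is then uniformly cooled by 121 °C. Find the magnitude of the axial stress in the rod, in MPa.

The unrestrained thermal change is αΔT L = 16.7×10⁻⁶ × 121 × 675 = 1.364 mm.
Let P be the tensile force in the spring. The rod extends elastically by PL/(AE) and the spring stretches by P/k; together these equal δ_free.
So P = δ_free / [L/(AE) + 1/k] = 1.364 / [ 675/(2350×115×10³) + 1/(540×10³) ].
P = 1.364 / 4.35×10⁻⁶ = 313600 N.
σ = P/A = 313600/2350 = 133.4 MPa.

σ ≈ 133 MPa (tensile)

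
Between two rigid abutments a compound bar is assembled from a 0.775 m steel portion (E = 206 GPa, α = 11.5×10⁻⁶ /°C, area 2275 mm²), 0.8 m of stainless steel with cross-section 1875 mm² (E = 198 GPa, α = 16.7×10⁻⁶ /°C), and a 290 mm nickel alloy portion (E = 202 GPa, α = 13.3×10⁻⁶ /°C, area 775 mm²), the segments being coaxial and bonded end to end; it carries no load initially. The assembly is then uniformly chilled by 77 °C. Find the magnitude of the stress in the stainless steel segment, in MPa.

Free thermal contraction of the whole bar: Σ αᵢΔT Lᵢ = 11.5×10⁻⁶×77×775 + 16.7×10⁻⁶×77×800 + 13.3×10⁻⁶×77×290 = 2.012 mm.
The walls prevent any net length change, so an axial force P (same in every segment) develops. Compatibility: P · Σ Lᵢ/(AᵢEᵢ) = δ_free.
The series flexibility is Σ Lᵢ/(AᵢEᵢ) = 775/(2275×206×10³) + 800/(1875×198×10³) + 290/(775×202×10³) = 5.661×10⁻⁶ mm/N.
Hence P = δ_free / Σ(L/AE) = 2.012/5.661×10⁻⁶ = 355.4 kN (tensile).
σ_{stainless steel} = P / A = 355400 / 1875 = 189.6 MPa.

σ ≈ 190 MPa (tensile)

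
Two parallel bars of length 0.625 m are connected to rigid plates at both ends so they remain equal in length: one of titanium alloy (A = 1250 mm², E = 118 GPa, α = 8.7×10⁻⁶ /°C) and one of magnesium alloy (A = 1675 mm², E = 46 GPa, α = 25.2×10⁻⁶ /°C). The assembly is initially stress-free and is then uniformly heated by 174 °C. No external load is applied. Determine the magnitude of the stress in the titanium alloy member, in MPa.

Both members must finish at the same length. With the larger α, the magnesium alloy tends to over-expand; the plates restrain it, putting the magnesium alloy in compression and the titanium alloy in tension. With no external load the two internal forces are equal and opposite, magnitude P.
Setting the final lengths equal and cancelling L: (α₁ − α₂)ΔT = P/(A₁E₁) + P/(A₂E₂).
|α₁ − α₂|·ΔT = 16.5×10⁻⁶ × 174 = 0.002871.
1/(A₁E₁) + 1/(A₂E₂) = 1/(1250×118×10³) + 1/(1675×46×10³) = 1.976×10⁻⁸ N⁻¹.
P = 0.002871 / 1.976×10⁻⁸ = 145300 N = 145.3 kN.
σ_{titanium alloy} = P/A₁ = 145300/1250 = 116.2 MPa, tensile.

σ ≈ 116 MPa (tensile)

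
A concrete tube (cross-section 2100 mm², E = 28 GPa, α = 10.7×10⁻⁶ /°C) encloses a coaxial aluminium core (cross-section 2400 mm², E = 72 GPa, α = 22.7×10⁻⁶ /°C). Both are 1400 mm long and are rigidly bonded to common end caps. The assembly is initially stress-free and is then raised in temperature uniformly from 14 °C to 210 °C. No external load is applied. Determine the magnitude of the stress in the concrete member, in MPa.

σ ≈ 49.1 MPa (tensile)

Both members must finish at the same length. With the larger α, the aluminium tends to over-expand; the plates restrain it, putting the aluminium in compression and the concrete in tension. With no external load the two internal forces are equal and opposite, magnitude P.
Equating the net (thermal + elastic) strains gives |α₁ − α₂|·ΔT = P·[1/(A₁E₁) + 1/(A₂E₂)].
|α₁ − α₂|·ΔT = 12×10⁻⁶ × 196 = 0.002352.
1/(A₁E₁) + 1/(A₂E₂) = 1/(2100×28×10³) + 1/(2400×72×10³) = 2.279×10⁻⁸ N⁻¹.
P = 0.002352 / 2.279×10⁻⁸ = 103200 N = 103.2 kN.
σ_{concrete} = P/A₁ = 103200/2100 = 49.14 MPa, tensile.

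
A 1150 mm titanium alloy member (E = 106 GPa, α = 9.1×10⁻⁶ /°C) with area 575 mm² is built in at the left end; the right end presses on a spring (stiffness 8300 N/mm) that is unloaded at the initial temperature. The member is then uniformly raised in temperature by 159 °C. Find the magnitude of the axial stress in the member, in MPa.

The unrestrained thermal change is αΔT L = 9.1×10⁻⁶ × 159 × 1150 = 1.664 mm.
Let P be the compressive force at the spring. The member shortens elastically by PL/(AE) and the spring compresses by P/k; together these equal δ_free.
So P = δ_free / [L/(AE) + 1/k] = 1.664 / [ 1150/(575×106×10³) + 1/(8300) ].
P = 1.664 / 0.0001393 = 11940 N.
σ = P/A = 11940/575 = 20.77 MPa.

σ ≈ 20.8 MPa (compressive)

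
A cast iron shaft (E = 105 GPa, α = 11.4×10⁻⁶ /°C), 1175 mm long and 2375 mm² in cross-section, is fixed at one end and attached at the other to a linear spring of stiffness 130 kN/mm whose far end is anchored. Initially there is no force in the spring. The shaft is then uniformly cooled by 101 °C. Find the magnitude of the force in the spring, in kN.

If the spring were absent the shaft would shorten by αΔT L = 11.4×10⁻⁶ × 101 × 1175 = 1.353 mm.
With a force P in the spring, the elastic change of the shaft is PL/(AE) and that of the spring is P/k; compatibility requires their sum to equal δ_free.
So P = δ_free / [L/(AE) + 1/k] = 1.353 / [ 1175/(2375×105×10³) + 1/(130×10³) ].
P = 1.353 / 1.24×10⁻⁵ = 109100 N.

P ≈ 109 kN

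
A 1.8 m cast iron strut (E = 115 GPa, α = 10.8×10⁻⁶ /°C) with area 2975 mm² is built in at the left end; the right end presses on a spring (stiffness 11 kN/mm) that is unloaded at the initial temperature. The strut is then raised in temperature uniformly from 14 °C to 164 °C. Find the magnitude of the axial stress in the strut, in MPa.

σ ≈ 10.2 MPa (compressive)

The unrestrained thermal change is αΔT L = 10.8×10⁻⁶ × 150 × 1800 = 2.916 mm.
With a force P in the spring, the elastic change of the strut is PL/(AE) and that of the spring is P/k; compatibility requires their sum to equal δ_free.
P [ L/(AE) + 1/k ] = δ_free → P [ 1800/(2975×115×10³) + 1/(11×10³) ] = 2.916.
P = 2.916 / 9.617×10⁻⁵ = 30320 N.
σ = P/A = 30320/2975 = 10.19 MPa.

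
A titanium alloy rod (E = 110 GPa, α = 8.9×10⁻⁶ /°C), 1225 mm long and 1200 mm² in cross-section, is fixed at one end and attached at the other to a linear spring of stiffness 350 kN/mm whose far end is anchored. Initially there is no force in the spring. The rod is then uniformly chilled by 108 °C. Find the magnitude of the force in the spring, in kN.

If the spring were absent the rod would shorten by αΔT L = 8.9×10⁻⁶ × 108 × 1225 = 1.177 mm.
Let P be the tensile force in the spring. The rod extends elastically by PL/(AE) and the spring stretches by P/k; together these equal δ_free.
P [ L/(AE) + 1/k ] = δ_free → P [ 1225/(1200×110×10³) + 1/(350×10³) ] = 1.177.
P = 1.177 / 1.214×10⁻⁵ = 97010 N.

P ≈ 97 kN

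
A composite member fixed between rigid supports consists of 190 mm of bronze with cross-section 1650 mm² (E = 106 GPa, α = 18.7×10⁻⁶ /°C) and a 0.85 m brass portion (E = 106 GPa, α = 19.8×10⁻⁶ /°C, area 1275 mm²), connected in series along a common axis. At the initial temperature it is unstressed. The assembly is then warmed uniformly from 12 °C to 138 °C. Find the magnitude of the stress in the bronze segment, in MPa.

σ ≈ 211 MPa (compressive)

If the supports were absent, the total length change would be Σ αᵢΔT Lᵢ = 18.7×10⁻⁶×126×190 + 19.8×10⁻⁶×126×850 = 2.568 mm.
The walls prevent any net length change, so an axial force P (same in every segment) develops. Compatibility: P · Σ Lᵢ/(AᵢEᵢ) = δ_free.
The series flexibility is Σ Lᵢ/(AᵢEᵢ) = 190/(1650×106×10³) + 850/(1275×106×10³) = 7.376×10⁻⁶ mm/N.
P = 2.568 / 7.376×10⁻⁶ = 348200 N = 348.2 kN, compressive.
σ_{bronze} = P / A = 348200 / 1650 = 211 MPa.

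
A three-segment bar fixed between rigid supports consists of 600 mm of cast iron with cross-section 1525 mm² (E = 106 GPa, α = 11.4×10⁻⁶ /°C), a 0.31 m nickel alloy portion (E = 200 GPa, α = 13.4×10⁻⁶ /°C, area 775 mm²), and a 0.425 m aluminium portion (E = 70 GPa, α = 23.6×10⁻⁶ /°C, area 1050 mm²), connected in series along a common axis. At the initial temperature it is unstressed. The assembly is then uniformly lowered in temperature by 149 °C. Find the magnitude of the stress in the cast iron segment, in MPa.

Free thermal contraction of the whole bar: Σ αᵢΔT Lᵢ = 11.4×10⁻⁶×149×600 + 13.4×10⁻⁶×149×310 + 23.6×10⁻⁶×149×425 = 3.133 mm.
Since the ends are fixed, an axial force P builds up, equal in every segment, with P · Σ Lᵢ/(AᵢEᵢ) = δ_free.
Σ Lᵢ/(AᵢEᵢ) = 600/(1525×106×10³) + 310/(775×200×10³) + 425/(1050×70×10³) = 1.149×10⁻⁵ mm/N.
Hence P = δ_free / Σ(L/AE) = 3.133/1.149×10⁻⁵ = 272.5 kN (tensile).
σ_{cast iron} = P / A = 272500 / 1525 = 178.7 MPa.

σ ≈ 179 MPa (tensile)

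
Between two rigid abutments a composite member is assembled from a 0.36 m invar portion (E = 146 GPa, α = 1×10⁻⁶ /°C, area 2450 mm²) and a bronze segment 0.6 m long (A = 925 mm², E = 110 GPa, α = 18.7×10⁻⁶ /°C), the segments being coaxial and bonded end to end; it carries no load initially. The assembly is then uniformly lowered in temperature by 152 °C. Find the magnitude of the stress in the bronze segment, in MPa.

If the supports were absent, the total length change would be Σ αᵢΔT Lᵢ = 1×10⁻⁶×152×360 + 18.7×10⁻⁶×152×600 = 1.76 mm.
Since the ends are fixed, an axial force P builds up, equal in every segment, with P · Σ Lᵢ/(AᵢEᵢ) = δ_free.
Σ Lᵢ/(AᵢEᵢ) = 360/(2450×146×10³) + 600/(925×110×10³) = 6.903×10⁻⁶ mm/N.
P = 1.76 / 6.903×10⁻⁶ = 255000 N = 255 kN, tensile.
σ_{bronze} = P / A = 255000 / 925 = 275.6 MPa.

σ ≈ 276 MPa (tensile)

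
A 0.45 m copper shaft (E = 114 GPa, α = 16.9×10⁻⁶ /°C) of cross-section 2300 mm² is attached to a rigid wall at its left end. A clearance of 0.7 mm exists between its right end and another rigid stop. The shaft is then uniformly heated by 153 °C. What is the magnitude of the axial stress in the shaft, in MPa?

σ ≈ 117 MPa (compressive)

Free thermal elongation = αΔT L = 16.9×10⁻⁶ × 153 × 450 = 1.164 mm.
After closing the 0.7 mm clearance, 1.164 − 0.7 = 0.4636 mm of expansion remains to be suppressed by the wall.
So σ = E(δ_free − g)/L = 114×10³ × 0.4636/450 = 117.4 MPa.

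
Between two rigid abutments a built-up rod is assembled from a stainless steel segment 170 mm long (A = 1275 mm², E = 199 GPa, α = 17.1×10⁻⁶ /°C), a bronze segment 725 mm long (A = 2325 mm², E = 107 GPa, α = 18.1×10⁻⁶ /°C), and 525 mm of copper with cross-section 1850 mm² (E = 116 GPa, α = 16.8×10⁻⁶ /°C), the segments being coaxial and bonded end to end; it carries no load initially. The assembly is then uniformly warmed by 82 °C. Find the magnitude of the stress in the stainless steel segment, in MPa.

σ ≈ 265 MPa (compressive)

With the walls removed the bar would change length by δ_free = Σ αᵢΔT Lᵢ = 17.1×10⁻⁶×82×170 + 18.1×10⁻⁶×82×725 + 16.8×10⁻⁶×82×525 = 2.038 mm.
The rigid supports impose zero overall length change; the single axial force P common to all segments must satisfy P Σ Lᵢ/(AᵢEᵢ) = δ_free.
The series flexibility is Σ Lᵢ/(AᵢEᵢ) = 170/(1275×199×10³) + 725/(2325×107×10³) + 525/(1850×116×10³) = 6.031×10⁻⁶ mm/N.
So P = 2.038 / 6.031×10⁻⁶ = 337.9 kN, compressive.
σ_{stainless steel} = P / A = 337900 / 1275 = 265 MPa.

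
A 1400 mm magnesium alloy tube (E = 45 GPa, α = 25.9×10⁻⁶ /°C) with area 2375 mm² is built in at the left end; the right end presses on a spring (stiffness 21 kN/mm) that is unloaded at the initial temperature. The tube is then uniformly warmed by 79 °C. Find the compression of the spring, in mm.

δ ≈ 2.25 mm

If the spring were absent the tube would lengthen by αΔT L = 25.9×10⁻⁶ × 79 × 1400 = 2.865 mm.
With a force P in the spring, the elastic change of the tube is PL/(AE) and that of the spring is P/k; compatibility requires their sum to equal δ_free.
P [ L/(AE) + 1/k ] = δ_free → P [ 1400/(2375×45×10³) + 1/(21×10³) ] = 2.865.
P = 2.865 / 6.072×10⁻⁵ = 47180 N.
Spring compression = P/k = 47180/(21×10³) = 2.247 mm.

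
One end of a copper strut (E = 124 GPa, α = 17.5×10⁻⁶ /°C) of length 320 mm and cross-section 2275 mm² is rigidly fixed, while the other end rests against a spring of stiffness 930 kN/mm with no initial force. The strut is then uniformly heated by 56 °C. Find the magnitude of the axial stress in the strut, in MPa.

Free thermal expansion: δ_free = αΔT L = 17.5×10⁻⁶ × 56 × 320 = 0.3136 mm.
Let P be the compressive force at the spring. The strut shortens elastically by PL/(AE) and the spring compresses by P/k; together these equal δ_free.
P [ L/(AE) + 1/k ] = δ_free → P [ 320/(2275×124×10³) + 1/(930×10³) ] = 0.3136.
P = 0.3136 / 2.21×10⁻⁶ = 141900 N.
σ = P/A = 141900/2275 = 62.38 MPa.

σ ≈ 62.4 MPa (compressive)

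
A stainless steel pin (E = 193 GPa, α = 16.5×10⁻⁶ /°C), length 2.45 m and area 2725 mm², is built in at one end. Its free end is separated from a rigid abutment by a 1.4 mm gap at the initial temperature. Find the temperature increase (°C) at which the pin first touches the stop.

ΔT ≈ 34.6 °C

Contact occurs when the free expansion equals the gap: αΔT L = 1.4 mm.
So ΔT = g/(αL) = 1.4/(16.5×10⁻⁶ × 2450) = 34.63 °C.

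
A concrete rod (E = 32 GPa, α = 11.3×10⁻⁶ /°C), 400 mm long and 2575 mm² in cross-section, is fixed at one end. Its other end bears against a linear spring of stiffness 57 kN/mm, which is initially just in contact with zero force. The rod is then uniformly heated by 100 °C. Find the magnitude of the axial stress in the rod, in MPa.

σ ≈ 7.84 MPa (compressive)

The unrestrained thermal change is αΔT L = 11.3×10⁻⁶ × 100 × 400 = 0.452 mm.
With a force P in the spring, the elastic change of the rod is PL/(AE) and that of the spring is P/k; compatibility requires their sum to equal δ_free.
P [ L/(AE) + 1/k ] = δ_free → P [ 400/(2575×32×10³) + 1/(57×10³) ] = 0.452.
P = 0.452 / 2.24×10⁻⁵ = 20180 N.
σ = P/A = 20180/2575 = 7.837 MPa.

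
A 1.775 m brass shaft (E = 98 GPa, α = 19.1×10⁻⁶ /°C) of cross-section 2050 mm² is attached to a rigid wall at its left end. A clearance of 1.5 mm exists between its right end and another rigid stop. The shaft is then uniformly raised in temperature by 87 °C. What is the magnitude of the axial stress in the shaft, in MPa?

Free thermal elongation = αΔT L = 19.1×10⁻⁶ × 87 × 1775 = 2.95 mm.
This exceeds the 1.5 mm gap, so the wall pushes back. The portion of expansion that must be recovered elastically is δ_free − gap = 2.95 − 1.5 = 1.45 mm.
Compatibility: PL/(AE) = 1.45 mm, so σ = P/A = E × (1.45/1775) = 80.03 MPa.

σ ≈ 80 MPa (compressive)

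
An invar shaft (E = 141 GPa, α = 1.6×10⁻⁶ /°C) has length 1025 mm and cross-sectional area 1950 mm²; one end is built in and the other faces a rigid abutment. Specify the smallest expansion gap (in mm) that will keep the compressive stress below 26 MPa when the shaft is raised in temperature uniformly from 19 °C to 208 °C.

g ≈ 0.121 mm

With no wall the shaft would lengthen by αΔT L = 1.6×10⁻⁶ × 189 × 1025 = 0.31 mm.
A stress of 26 MPa corresponds to the wall pushing the shaft back by σL/E = 26×1025/(141×10³) = 0.189 mm.
The gap must absorb the remainder: g_min = 0.31 − 0.189 = 0.121 mm.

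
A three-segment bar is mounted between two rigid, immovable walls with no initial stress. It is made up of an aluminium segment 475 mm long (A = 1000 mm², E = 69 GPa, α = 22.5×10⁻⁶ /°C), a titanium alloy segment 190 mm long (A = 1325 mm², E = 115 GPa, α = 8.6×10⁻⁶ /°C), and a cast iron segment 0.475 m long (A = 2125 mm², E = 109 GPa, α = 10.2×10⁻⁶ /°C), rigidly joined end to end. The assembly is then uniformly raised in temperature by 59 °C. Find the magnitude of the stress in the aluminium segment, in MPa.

σ ≈ 99.5 MPa (compressive)

Free thermal expansion of the whole bar: Σ αᵢΔT Lᵢ = 22.5×10⁻⁶×59×475 + 8.6×10⁻⁶×59×190 + 10.2×10⁻⁶×59×475 = 1.013 mm.
The rigid supports impose zero overall length change; the single axial force P common to all segments must satisfy P Σ Lᵢ/(AᵢEᵢ) = δ_free.
Σ Lᵢ/(AᵢEᵢ) = 475/(1000×69×10³) + 190/(1325×115×10³) + 475/(2125×109×10³) = 1.018×10⁻⁵ mm/N.
So P = 1.013 / 1.018×10⁻⁵ = 99.47 kN, compressive.
σ_{aluminium} = P / A = 99470 / 1000 = 99.47 MPa.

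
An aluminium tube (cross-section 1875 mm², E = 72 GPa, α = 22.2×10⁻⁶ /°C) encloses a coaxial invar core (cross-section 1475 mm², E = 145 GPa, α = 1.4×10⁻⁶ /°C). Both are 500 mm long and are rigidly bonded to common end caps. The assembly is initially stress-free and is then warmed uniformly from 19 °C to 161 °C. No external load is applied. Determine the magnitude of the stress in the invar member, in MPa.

σ ≈ 166 MPa (tensile)

The aluminium has the larger α, so on heating it would change length more than the invar if both were free. The rigid plates force a common final length, so the aluminium is put into compression and the invar into tension, with equal and opposite forces P (no external load).
Setting the final lengths equal and cancelling L: (α₁ − α₂)ΔT = P/(A₁E₁) + P/(A₂E₂).
|α₁ − α₂|·ΔT = 20.8×10⁻⁶ × 142 = 0.002954.
1/(A₁E₁) + 1/(A₂E₂) = 1/(1875×72×10³) + 1/(1475×145×10³) = 1.208×10⁻⁸ N⁻¹.
P = 0.002954 / 1.208×10⁻⁸ = 244400 N = 244.4 kN.
σ_{invar} = P/A₂ = 244400/1475 = 165.7 MPa, tensile.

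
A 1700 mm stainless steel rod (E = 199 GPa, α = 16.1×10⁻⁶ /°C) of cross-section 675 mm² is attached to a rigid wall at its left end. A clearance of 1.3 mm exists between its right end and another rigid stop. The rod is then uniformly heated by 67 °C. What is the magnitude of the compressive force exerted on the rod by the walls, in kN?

If the wall were absent the rod would grow by αΔT L = 16.1×10⁻⁶ × 67 × 1700 = 1.834 mm.
This exceeds the 1.3 mm gap, so the wall pushes back. The portion of expansion that must be recovered elastically is δ_free − gap = 1.834 − 1.3 = 0.5338 mm.
Compatibility: PL/(AE) = 0.5338 mm, so σ = P/A = E × (0.5338/1700) = 62.48 MPa.
Force on the wall = σA = 62.48 × 675 mm² = 42.18 kN.

P ≈ 42.2 kN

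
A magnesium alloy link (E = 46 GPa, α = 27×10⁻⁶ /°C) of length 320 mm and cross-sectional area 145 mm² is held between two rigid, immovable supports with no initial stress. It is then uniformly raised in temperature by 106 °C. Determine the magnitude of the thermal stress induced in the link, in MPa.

σ ≈ 132 MPa (compressive)

Because both ends are immovable the net strain is zero, and the suppressed thermal strain is αΔT = 27×10⁻⁶ × 106 = 2862×10⁻⁶.
Hence σ = E·αΔT = 46×10³ × 2862×10⁻⁶ = 131.7 MPa, compressive.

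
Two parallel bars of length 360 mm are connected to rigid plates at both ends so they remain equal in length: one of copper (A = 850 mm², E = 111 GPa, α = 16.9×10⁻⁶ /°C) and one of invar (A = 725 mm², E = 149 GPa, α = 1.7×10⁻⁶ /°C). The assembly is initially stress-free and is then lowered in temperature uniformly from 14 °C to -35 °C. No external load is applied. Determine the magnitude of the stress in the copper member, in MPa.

σ ≈ 44.1 MPa (tensile)

Both members must finish at the same length. With the larger α, the copper tends to over-contract; the plates restrain it, putting the copper in tension and the invar in compression. With no external load the two internal forces are equal and opposite, magnitude P.
Setting the final lengths equal and cancelling L: (α₁ − α₂)ΔT = P/(A₁E₁) + P/(A₂E₂).
|α₁ − α₂|·ΔT = 15.2×10⁻⁶ × 49 = 0.0007448.
1/(A₁E₁) + 1/(A₂E₂) = 1/(850×111×10³) + 1/(725×149×10³) = 1.986×10⁻⁸ N⁻¹.
P = 0.0007448 / 1.986×10⁻⁸ = 37510 N = 37.51 kN.
σ_{copper} = P/A₁ = 37510/850 = 44.13 MPa, tensile.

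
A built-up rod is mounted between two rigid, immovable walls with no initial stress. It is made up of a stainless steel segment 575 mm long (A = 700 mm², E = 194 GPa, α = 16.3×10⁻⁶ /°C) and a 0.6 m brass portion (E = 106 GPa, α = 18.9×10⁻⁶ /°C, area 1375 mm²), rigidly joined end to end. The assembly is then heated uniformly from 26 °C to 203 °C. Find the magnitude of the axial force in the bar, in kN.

P ≈ 439 kN (compressive)

Free thermal expansion of the whole bar: Σ αᵢΔT Lᵢ = 16.3×10⁻⁶×177×575 + 18.9×10⁻⁶×177×600 = 3.666 mm.
The walls prevent any net length change, so an axial force P (same in every segment) develops. Compatibility: P · Σ Lᵢ/(AᵢEᵢ) = δ_free.
The series flexibility is Σ Lᵢ/(AᵢEᵢ) = 575/(700×194×10³) + 600/(1375×106×10³) = 8.351×10⁻⁶ mm/N.
Hence P = δ_free / Σ(L/AE) = 3.666/8.351×10⁻⁶ = 439 kN (compressive).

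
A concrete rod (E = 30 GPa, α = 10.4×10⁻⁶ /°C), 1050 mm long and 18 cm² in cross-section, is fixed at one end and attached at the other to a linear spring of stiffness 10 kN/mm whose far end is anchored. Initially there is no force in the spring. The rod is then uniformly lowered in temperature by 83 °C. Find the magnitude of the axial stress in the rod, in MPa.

σ ≈ 4.22 MPa (tensile)

Free thermal contraction: δ_free = αΔT L = 10.4×10⁻⁶ × 83 × 1050 = 0.9064 mm.
With a force P in the spring, the elastic change of the rod is PL/(AE) and that of the spring is P/k; compatibility requires their sum to equal δ_free.
So P = δ_free / [L/(AE) + 1/k] = 0.9064 / [ 1050/(1800×30×10³) + 1/(10×10³) ].
P = 0.9064 / 0.0001194 = 7588 N.
σ = P/A = 7588/1800 = 4.216 MPa.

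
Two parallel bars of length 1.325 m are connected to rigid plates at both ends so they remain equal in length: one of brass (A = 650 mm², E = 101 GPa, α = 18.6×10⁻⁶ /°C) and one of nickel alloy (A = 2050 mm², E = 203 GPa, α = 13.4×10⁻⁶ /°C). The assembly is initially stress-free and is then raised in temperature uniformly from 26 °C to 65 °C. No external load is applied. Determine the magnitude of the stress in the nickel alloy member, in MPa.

σ ≈ 5.61 MPa (tensile)

Both members must finish at the same length. With the larger α, the brass tends to over-expand; the plates restrain it, putting the brass in compression and the nickel alloy in tension. With no external load the two internal forces are equal and opposite, magnitude P.
Equating the net (thermal + elastic) strains gives |α₁ − α₂|·ΔT = P·[1/(A₁E₁) + 1/(A₂E₂)].
|α₁ − α₂|·ΔT = 5.2×10⁻⁶ × 39 = 0.0002028.
1/(A₁E₁) + 1/(A₂E₂) = 1/(650×101×10³) + 1/(2050×203×10³) = 1.764×10⁻⁸ N⁻¹.
P = 0.0002028 / 1.764×10⁻⁸ = 11500 N = 11.5 kN.
σ_{nickel alloy} = P/A₂ = 11500/2050 = 5.61 MPa, tensile.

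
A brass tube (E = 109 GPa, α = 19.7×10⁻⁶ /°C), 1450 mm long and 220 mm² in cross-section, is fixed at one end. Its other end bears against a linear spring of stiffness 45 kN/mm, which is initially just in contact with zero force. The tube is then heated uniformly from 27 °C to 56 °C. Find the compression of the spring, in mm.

Free thermal expansion: δ_free = αΔT L = 19.7×10⁻⁶ × 29 × 1450 = 0.8284 mm.
Let P be the compressive force at the spring. The tube shortens elastically by PL/(AE) and the spring compresses by P/k; together these equal δ_free.
P [ L/(AE) + 1/k ] = δ_free → P [ 1450/(220×109×10³) + 1/(45×10³) ] = 0.8284.
P = 0.8284 / 8.269×10⁻⁵ = 10020 N.
Spring compression = P/k = 10020/(45×10³) = 0.2226 mm.

δ ≈ 0.223 mm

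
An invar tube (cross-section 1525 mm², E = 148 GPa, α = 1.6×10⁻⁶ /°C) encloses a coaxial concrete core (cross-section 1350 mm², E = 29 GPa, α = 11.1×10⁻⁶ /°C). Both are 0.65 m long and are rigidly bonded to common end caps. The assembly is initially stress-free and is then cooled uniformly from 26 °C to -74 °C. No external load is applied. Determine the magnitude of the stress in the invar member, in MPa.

Both members must finish at the same length. With the larger α, the concrete tends to over-contract; the plates restrain it, putting the concrete in tension and the invar in compression. With no external load the two internal forces are equal and opposite, magnitude P.
Equating the net (thermal + elastic) strains gives |α₁ − α₂|·ΔT = P·[1/(A₁E₁) + 1/(A₂E₂)].
|α₁ − α₂|·ΔT = 9.5×10⁻⁶ × 100 = 0.00095.
1/(A₁E₁) + 1/(A₂E₂) = 1/(1525×148×10³) + 1/(1350×29×10³) = 2.997×10⁻⁸ N⁻¹.
So P = 0.00095 / 2.997×10⁻⁸ = 31.69 kN.
σ_{invar} = P/A₁ = 31690/1525 = 20.78 MPa, compressive.

σ ≈ 20.8 MPa (compressive)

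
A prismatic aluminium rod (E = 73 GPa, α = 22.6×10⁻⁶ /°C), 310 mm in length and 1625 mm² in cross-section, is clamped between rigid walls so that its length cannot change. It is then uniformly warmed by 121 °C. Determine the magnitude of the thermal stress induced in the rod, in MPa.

With length fixed, the mechanical strain must cancel the thermal strain αΔT = 22.6×10⁻⁶ × 121 = 2734.6×10⁻⁶.
The stress required to suppress this strain is σ = Eε = 73×10³ × 2734.6×10⁻⁶ = 199.6 MPa, compressive since the rod is trying to expand.

σ ≈ 200 MPa (compressive)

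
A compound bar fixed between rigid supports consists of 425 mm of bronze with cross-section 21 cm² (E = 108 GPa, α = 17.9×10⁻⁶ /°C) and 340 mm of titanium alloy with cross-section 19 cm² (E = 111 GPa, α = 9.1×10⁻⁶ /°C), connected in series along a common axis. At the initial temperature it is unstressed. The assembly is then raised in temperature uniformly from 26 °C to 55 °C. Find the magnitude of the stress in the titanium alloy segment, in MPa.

Free thermal expansion of the whole bar: Σ αᵢΔT Lᵢ = 17.9×10⁻⁶×29×425 + 9.1×10⁻⁶×29×340 = 0.3103 mm.
The rigid supports impose zero overall length change; the single axial force P common to all segments must satisfy P Σ Lᵢ/(AᵢEᵢ) = δ_free.
The series flexibility is Σ Lᵢ/(AᵢEᵢ) = 425/(2100×108×10³) + 340/(1900×111×10³) = 3.486×10⁻⁶ mm/N.
Hence P = δ_free / Σ(L/AE) = 0.3103/3.486×10⁻⁶ = 89.02 kN (compressive).
σ_{titanium alloy} = P / A = 89020 / 1900 = 46.86 MPa.

σ ≈ 46.9 MPa (compressive)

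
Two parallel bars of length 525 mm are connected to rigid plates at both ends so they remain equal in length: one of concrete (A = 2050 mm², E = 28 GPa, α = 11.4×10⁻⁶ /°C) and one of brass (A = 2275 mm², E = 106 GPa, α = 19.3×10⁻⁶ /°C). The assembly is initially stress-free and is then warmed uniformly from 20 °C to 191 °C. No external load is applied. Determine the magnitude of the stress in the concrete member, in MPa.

The brass has the larger α, so on heating it would change length more than the concrete if both were free. The rigid plates force a common final length, so the brass is put into compression and the concrete into tension, with equal and opposite forces P (no external load).
Compatibility of the two members (thermal + elastic change equal): (α₁ − α₂)ΔT = P·[1/(A₁E₁) + 1/(A₂E₂)].
|α₁ − α₂|·ΔT = 7.9×10⁻⁶ × 171 = 0.001351.
1/(A₁E₁) + 1/(A₂E₂) = 1/(2050×28×10³) + 1/(2275×106×10³) = 2.157×10⁻⁸ N⁻¹.
P = 0.001351 / 2.157×10⁻⁸ = 62630 N = 62.63 kN.
σ_{concrete} = P/A₁ = 62630/2050 = 30.55 MPa, tensile.

σ ≈ 30.6 MPa (tensile)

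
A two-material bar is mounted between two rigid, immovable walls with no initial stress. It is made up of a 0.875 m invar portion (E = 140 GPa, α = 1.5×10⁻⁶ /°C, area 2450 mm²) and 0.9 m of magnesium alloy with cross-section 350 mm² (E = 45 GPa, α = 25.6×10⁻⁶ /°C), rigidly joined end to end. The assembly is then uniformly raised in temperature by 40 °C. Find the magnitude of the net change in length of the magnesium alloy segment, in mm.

|ΔL| ≈ 0.0109 mm

With the walls removed the bar would change length by δ_free = Σ αᵢΔT Lᵢ = 1.5×10⁻⁶×40×875 + 25.6×10⁻⁶×40×900 = 0.9741 mm.
The walls prevent any net length change, so an axial force P (same in every segment) develops. Compatibility: P · Σ Lᵢ/(AᵢEᵢ) = δ_free.
Σ Lᵢ/(AᵢEᵢ) = 875/(2450×140×10³) + 900/(350×45×10³) = 5.969×10⁻⁵ mm/N.
Hence P = δ_free / Σ(L/AE) = 0.9741/5.969×10⁻⁵ = 16.32 kN (compressive).
For the magnesium alloy segment, free thermal change = 25.6×10⁻⁶×40×900 = 0.9216 mm and elastic change from P = 16320×900/(350×45×10³) = 0.9325 mm; these oppose, so the net change is 0.0109 mm (segment shortens).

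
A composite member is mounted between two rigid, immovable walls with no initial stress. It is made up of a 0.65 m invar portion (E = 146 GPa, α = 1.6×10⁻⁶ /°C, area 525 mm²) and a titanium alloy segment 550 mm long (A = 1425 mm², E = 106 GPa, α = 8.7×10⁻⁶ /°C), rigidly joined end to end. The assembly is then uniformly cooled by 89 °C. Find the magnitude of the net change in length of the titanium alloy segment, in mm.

With the walls removed the bar would change length by δ_free = Σ αᵢΔT Lᵢ = 1.6×10⁻⁶×89×650 + 8.7×10⁻⁶×89×550 = 0.5184 mm.
The walls prevent any net length change, so an axial force P (same in every segment) develops. Compatibility: P · Σ Lᵢ/(AᵢEᵢ) = δ_free.
The series flexibility is Σ Lᵢ/(AᵢEᵢ) = 650/(525×146×10³) + 550/(1425×106×10³) = 1.212×10⁻⁵ mm/N.
So P = 0.5184 / 1.212×10⁻⁵ = 42.77 kN, tensile.
For the titanium alloy segment, free thermal change = 8.7×10⁻⁶×89×550 = 0.4259 mm and elastic change from P = 42770×550/(1425×106×10³) = 0.1557 mm; these oppose, so the net change is 0.27 mm (segment shortens).

|ΔL| ≈ 0.27 mm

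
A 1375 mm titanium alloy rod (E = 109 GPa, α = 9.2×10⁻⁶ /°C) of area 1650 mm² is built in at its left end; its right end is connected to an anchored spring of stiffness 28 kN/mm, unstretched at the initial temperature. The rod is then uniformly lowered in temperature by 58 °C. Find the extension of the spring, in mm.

δ ≈ 0.604 mm

Free thermal contraction: δ_free = αΔT L = 9.2×10⁻⁶ × 58 × 1375 = 0.7337 mm.
With a force P in the spring, the elastic change of the rod is PL/(AE) and that of the spring is P/k; compatibility requires their sum to equal δ_free.
P [ L/(AE) + 1/k ] = δ_free → P [ 1375/(1650×109×10³) + 1/(28×10³) ] = 0.7337.
P = 0.7337 / 4.336×10⁻⁵ = 16920 N.
Spring extension = P/k = 16920/(28×10³) = 0.6043 mm.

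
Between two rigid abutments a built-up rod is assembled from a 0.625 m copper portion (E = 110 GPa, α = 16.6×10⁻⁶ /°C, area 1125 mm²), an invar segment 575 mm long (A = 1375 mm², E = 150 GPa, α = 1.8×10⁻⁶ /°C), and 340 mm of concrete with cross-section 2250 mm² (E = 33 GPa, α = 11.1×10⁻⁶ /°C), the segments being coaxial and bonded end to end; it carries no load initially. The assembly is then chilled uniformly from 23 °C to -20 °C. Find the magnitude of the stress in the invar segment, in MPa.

σ ≈ 38.2 MPa (tensile)

If the supports were absent, the total length change would be Σ αᵢΔT Lᵢ = 16.6×10⁻⁶×43×625 + 1.8×10⁻⁶×43×575 + 11.1×10⁻⁶×43×340 = 0.6529 mm.
The walls prevent any net length change, so an axial force P (same in every segment) develops. Compatibility: P · Σ Lᵢ/(AᵢEᵢ) = δ_free.
The series flexibility is Σ Lᵢ/(AᵢEᵢ) = 625/(1125×110×10³) + 575/(1375×150×10³) + 340/(2250×33×10³) = 1.242×10⁻⁵ mm/N.
Hence P = δ_free / Σ(L/AE) = 0.6529/1.242×10⁻⁵ = 52.58 kN (tensile).
σ_{invar} = P / A = 52580 / 1375 = 38.24 MPa.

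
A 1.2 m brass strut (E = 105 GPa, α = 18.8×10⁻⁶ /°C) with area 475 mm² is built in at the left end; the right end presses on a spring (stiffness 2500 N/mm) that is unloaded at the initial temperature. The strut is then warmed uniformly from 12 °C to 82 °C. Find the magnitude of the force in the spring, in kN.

P ≈ 3.72 kN

Free thermal expansion: δ_free = αΔT L = 18.8×10⁻⁶ × 70 × 1200 = 1.579 mm.
With a force P in the spring, the elastic change of the strut is PL/(AE) and that of the spring is P/k; compatibility requires their sum to equal δ_free.
P [ L/(AE) + 1/k ] = δ_free → P [ 1200/(475×105×10³) + 1/(2500) ] = 1.579.
P = 1.579 / 0.0004241 = 3724 N.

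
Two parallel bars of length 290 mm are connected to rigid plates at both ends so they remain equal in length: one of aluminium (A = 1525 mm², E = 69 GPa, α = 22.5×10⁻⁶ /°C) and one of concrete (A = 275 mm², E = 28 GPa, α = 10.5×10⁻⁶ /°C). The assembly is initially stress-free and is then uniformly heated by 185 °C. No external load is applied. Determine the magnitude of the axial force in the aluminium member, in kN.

P ≈ 15.9 kN (compressive in the aluminium)

Equilibrium of a rigid end plate with no external load gives equal and opposite internal forces ±P in the two members. Since α_{aluminium} > α_{concrete}, heating drives the aluminium into compression and the concrete into tension.
Setting the final lengths equal and cancelling L: (α₁ − α₂)ΔT = P/(A₁E₁) + P/(A₂E₂).
|α₁ − α₂|·ΔT = 12×10⁻⁶ × 185 = 0.00222.
1/(A₁E₁) + 1/(A₂E₂) = 1/(1525×69×10³) + 1/(275×28×10³) = 1.394×10⁻⁷ N⁻¹.
P = 0.00222 / 1.394×10⁻⁷ = 15930 N = 15.93 kN.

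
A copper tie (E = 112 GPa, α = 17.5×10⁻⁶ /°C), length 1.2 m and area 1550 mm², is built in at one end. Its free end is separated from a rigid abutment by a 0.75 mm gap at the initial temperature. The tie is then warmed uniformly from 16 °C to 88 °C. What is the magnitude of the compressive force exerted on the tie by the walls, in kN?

P ≈ 110 kN

Free thermal elongation = αΔT L = 17.5×10⁻⁶ × 72 × 1200 = 1.512 mm.
After closing the 0.75 mm clearance, 1.512 − 0.75 = 0.762 mm of expansion remains to be suppressed by the wall.
Compatibility: PL/(AE) = 0.762 mm, so σ = P/A = E × (0.762/1200) = 71.12 MPa.
P = σA = 71.12 × 1550 = 110.2 kN.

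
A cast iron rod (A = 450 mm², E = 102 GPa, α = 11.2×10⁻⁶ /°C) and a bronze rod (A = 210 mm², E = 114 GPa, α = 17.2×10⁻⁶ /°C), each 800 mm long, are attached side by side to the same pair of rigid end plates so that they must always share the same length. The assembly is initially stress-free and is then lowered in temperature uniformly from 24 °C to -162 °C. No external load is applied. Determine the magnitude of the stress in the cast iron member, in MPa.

σ ≈ 39 MPa (compressive)

Equilibrium of a rigid end plate with no external load gives equal and opposite internal forces ±P in the two members. Since α_{bronze} > α_{cast iron}, cooling drives the bronze into tension and the cast iron into compression.
Equating the net (thermal + elastic) strains gives |α₁ − α₂|·ΔT = P·[1/(A₁E₁) + 1/(A₂E₂)].
|α₁ − α₂|·ΔT = 6×10⁻⁶ × 186 = 0.001116.
1/(A₁E₁) + 1/(A₂E₂) = 1/(450×102×10³) + 1/(210×114×10³) = 6.356×10⁻⁸ N⁻¹.
P = 0.001116 / 6.356×10⁻⁸ = 17560 N = 17.56 kN.
σ_{cast iron} = P/A₁ = 17560/450 = 39.02 MPa, compressive.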